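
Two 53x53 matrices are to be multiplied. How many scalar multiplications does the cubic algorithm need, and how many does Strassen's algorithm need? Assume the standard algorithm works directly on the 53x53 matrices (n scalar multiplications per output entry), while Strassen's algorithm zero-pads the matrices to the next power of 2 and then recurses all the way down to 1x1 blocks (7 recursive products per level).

Matrix multiplication for 53x53 matrices:

Strassen's algorithm requires power-of-2 dimensions. Pad 53x53 to 64x64 (next power of 2).

Standard algorithm: 53^3 = 148877 multiplications
Strassen's algorithm: 7^(log2(64)) = 7^6 = 117649 multiplications
Savings: 148877 - 117649 = 31228 multiplications

Standard: 148877 multiplications (53^3). Strassen: 117649 multiplications (7^6, after padding to 64x64). Strassen reduces 8 recursive multiplications to 7 at each level.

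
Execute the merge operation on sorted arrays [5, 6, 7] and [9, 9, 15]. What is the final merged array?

Merging process:

Compare 5 vs 9: take 5 from left. Merged: [5]
Compare 6 vs 9: take 6 from left. Merged: [5, 6]
Compare 7 vs 9: take 7 from left. Merged: [5, 6, 7]
Append remaining from right: [9, 9, 15]. Merged: [5, 6, 7, 9, 9, 15]

Final merged array: [5, 6, 7, 9, 9, 15]
Total comparisons: 3

The merged array is [5, 6, 7, 9, 9, 15], requiring 3 comparisons. The merge step runs in O(n) time where n is the total number of elements.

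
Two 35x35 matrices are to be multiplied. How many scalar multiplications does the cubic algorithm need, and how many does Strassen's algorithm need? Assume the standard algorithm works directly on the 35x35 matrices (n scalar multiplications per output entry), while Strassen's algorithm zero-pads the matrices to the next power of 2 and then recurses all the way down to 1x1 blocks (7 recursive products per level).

Matrix multiplication for 35x35 matrices:

Strassen's algorithm requires power-of-2 dimensions. Pad 35x35 to 64x64 (next power of 2).

Standard algorithm: 35^3 = 42875 multiplications
Strassen's algorithm: 7^(log2(64)) = 7^6 = 117649 multiplications
Difference: 42875 - 117649 = -74774 (Strassen uses MORE here due to padding overhead — for small or just-over-power-of-2 n, padding can outweigh the per-level savings)

Standard: 42875 multiplications (35^3). Strassen: 117649 multiplications (7^6, after padding to 64x64). Strassen reduces 8 recursive multiplications to 7 at each level.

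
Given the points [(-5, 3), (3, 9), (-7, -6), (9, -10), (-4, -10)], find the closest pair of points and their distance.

Computing all pairwise distances among 5 points:

d((-5, 3), (3, 9)) = 10.0
d((-5, 3), (-7, -6)) = 9.2195
d((-5, 3), (9, -10)) = 19.105
d((-5, 3), (-4, -10)) = 13.0384
d((3, 9), (-7, -6)) = 18.0278
d((3, 9), (9, -10)) = 19.9249
d((3, 9), (-4, -10)) = 20.2485
d((-7, -6), (9, -10)) = 16.4924
d((-7, -6), (-4, -10)) = 5.0 <-- minimum
d((9, -10), (-4, -10)) = 13.0

Closest pair: (-7, -6) and (-4, -10) with distance 5.0

The closest pair is (-7, -6) and (-4, -10) with Euclidean distance 5.0. For 5 points, brute-force pairwise comparison is shown above. For large n, the divide-and-conquer algorithm (sort by x, recurse on halves, check the dividing strip) achieves O(n log n).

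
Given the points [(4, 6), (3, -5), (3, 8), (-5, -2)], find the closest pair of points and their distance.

Computing all pairwise distances among 4 points:

d((4, 6), (3, -5)) = 11.0454
d((4, 6), (3, 8)) = 2.2361 <-- minimum
d((4, 6), (-5, -2)) = 12.0416
d((3, -5), (3, 8)) = 13.0
d((3, -5), (-5, -2)) = 8.544
d((3, 8), (-5, -2)) = 12.8062

Closest pair: (4, 6) and (3, 8) with distance 2.2361

The closest pair is (4, 6) and (3, 8) with Euclidean distance 2.2361. For 4 points, brute-force pairwise comparison is shown above. For large n, the divide-and-conquer algorithm (sort by x, recurse on halves, check the dividing strip) achieves O(n log n).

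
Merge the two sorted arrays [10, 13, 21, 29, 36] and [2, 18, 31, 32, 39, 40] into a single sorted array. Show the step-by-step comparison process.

Merging process:

Compare 10 vs 2: take 2 from right. Merged: [2]
Compare 10 vs 18: take 10 from left. Merged: [2, 10]
Compare 13 vs 18: take 13 from left. Merged: [2, 10, 13]
Compare 21 vs 18: take 18 from right. Merged: [2, 10, 13, 18]
Compare 21 vs 31: take 21 from left. Merged: [2, 10, 13, 18, 21]
Compare 29 vs 31: take 29 from left. Merged: [2, 10, 13, 18, 21, 29]
Compare 36 vs 31: take 31 from right. Merged: [2, 10, 13, 18, 21, 29, 31]
Compare 36 vs 32: take 32 from right. Merged: [2, 10, 13, 18, 21, 29, 31, 32]
Compare 36 vs 39: take 36 from left. Merged: [2, 10, 13, 18, 21, 29, 31, 32, 36]
Append remaining from right: [39, 40]. Merged: [2, 10, 13, 18, 21, 29, 31, 32, 36, 39, 40]

Final merged array: [2, 10, 13, 18, 21, 29, 31, 32, 36, 39, 40]
Total comparisons: 9

The merged array is [2, 10, 13, 18, 21, 29, 31, 32, 36, 39, 40], requiring 9 comparisons. The merge step runs in O(n) time where n is the total number of elements.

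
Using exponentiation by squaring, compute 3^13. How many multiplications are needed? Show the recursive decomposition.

Computing 3^13 by squaring (build up from 3^1; each line after the first costs one multiplication):

3^1 = 3
3^2 = (3^1)^2 = 3^2 = 9
3^3 = 3 * 3^2 = 3 * 9 = 27
3^6 = (3^3)^2 = 27^2 = 729
3^12 = (3^6)^2 = 729^2 = 531441
3^13 = 3 * 3^12 = 3 * 531441 = 1594323

Result: 1594323
Multiplications needed: 5 (5 lines after 3^1)

3^13 = 1594323. Using exponentiation by squaring, this requires 5 multiplications. The key idea: if the exponent is even, square the half-power; if odd, multiply by the base once.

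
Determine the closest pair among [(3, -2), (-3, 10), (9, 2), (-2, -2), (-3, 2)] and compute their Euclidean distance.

Computing all pairwise distances among 5 points:

d((3, -2), (-3, 10)) = 13.4164
d((3, -2), (9, 2)) = 7.2111
d((3, -2), (-2, -2)) = 5.0
d((3, -2), (-3, 2)) = 7.2111
d((-3, 10), (9, 2)) = 14.4222
d((-3, 10), (-2, -2)) = 12.0416
d((-3, 10), (-3, 2)) = 8.0
d((9, 2), (-2, -2)) = 11.7047
d((9, 2), (-3, 2)) = 12.0
d((-2, -2), (-3, 2)) = 4.1231 <-- minimum

Closest pair: (-2, -2) and (-3, 2) with distance 4.1231

The closest pair is (-2, -2) and (-3, 2) with Euclidean distance 4.1231. For 5 points, brute-force pairwise comparison is shown above. For large n, the divide-and-conquer algorithm (sort by x, recurse on halves, check the dividing strip) achieves O(n log n).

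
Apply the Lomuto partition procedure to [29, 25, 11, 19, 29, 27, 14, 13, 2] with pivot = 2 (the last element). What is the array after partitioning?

Lomuto partition with pivot = 2:

Initial array: [29, 25, 11, 19, 29, 27, 14, 13, 2]

arr[0]=29 > 2: no swap
arr[1]=25 > 2: no swap
arr[2]=11 > 2: no swap
arr[3]=19 > 2: no swap
arr[4]=29 > 2: no swap
arr[5]=27 > 2: no swap
arr[6]=14 > 2: no swap
arr[7]=13 > 2: no swap

Place pivot at position 0: [2, 25, 11, 19, 29, 27, 14, 13, 29]
Pivot position: 0

After partitioning with pivot 2, the array becomes [2, 25, 11, 19, 29, 27, 14, 13, 29]. The pivot is placed at index 0. All elements to the left of the pivot are <= 2, and all elements to the right are > 2.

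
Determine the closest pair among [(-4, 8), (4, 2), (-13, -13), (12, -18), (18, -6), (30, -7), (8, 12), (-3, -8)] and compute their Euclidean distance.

Computing all pairwise distances among 8 points:

d((-4, 8), (4, 2)) = 10.0 <-- minimum
d((-4, 8), (-13, -13)) = 22.8473
d((-4, 8), (12, -18)) = 30.5287
d((-4, 8), (18, -6)) = 26.0768
d((-4, 8), (30, -7)) = 37.1618
d((-4, 8), (8, 12)) = 12.6491
d((-4, 8), (-3, -8)) = 16.0312
d((4, 2), (-13, -13)) = 22.6716
d((4, 2), (12, -18)) = 21.5407
d((4, 2), (18, -6)) = 16.1245
d((4, 2), (30, -7)) = 27.5136
d((4, 2), (8, 12)) = 10.7703
d((4, 2), (-3, -8)) = 12.2066
d((-13, -13), (12, -18)) = 25.4951
d((-13, -13), (18, -6)) = 31.7805
d((-13, -13), (30, -7)) = 43.4166
d((-13, -13), (8, 12)) = 32.6497
d((-13, -13), (-3, -8)) = 11.1803
d((12, -18), (18, -6)) = 13.4164
d((12, -18), (30, -7)) = 21.095
d((12, -18), (8, 12)) = 30.2655
d((12, -18), (-3, -8)) = 18.0278
d((18, -6), (30, -7)) = 12.0416
d((18, -6), (8, 12)) = 20.5913
d((18, -6), (-3, -8)) = 21.095
d((30, -7), (8, 12)) = 29.0689
d((30, -7), (-3, -8)) = 33.0151
d((8, 12), (-3, -8)) = 22.8254

Closest pair: (-4, 8) and (4, 2) with distance 10.0

The closest pair is (-4, 8) and (4, 2) with Euclidean distance 10.0. For 8 points, brute-force pairwise comparison is shown above. For large n, the divide-and-conquer algorithm (sort by x, recurse on halves, check the dividing strip) achieves O(n log n).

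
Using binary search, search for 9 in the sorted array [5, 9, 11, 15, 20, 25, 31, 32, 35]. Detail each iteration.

Binary search for 9 in [5, 9, 11, 15, 20, 25, 31, 32, 35]:

lo=0, hi=8, mid=4, arr[mid]=20 -> 20 > 9, search left half
lo=0, hi=3, mid=1, arr[mid]=9 -> Found target at index 1!

Binary search finds 9 at index 1 after 2 comparisons. The search repeatedly halves the search space by comparing with the middle element.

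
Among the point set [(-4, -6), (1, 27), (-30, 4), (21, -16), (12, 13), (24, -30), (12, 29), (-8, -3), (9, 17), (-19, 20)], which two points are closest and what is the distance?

Computing all pairwise distances among 10 points:

d((-4, -6), (1, 27)) = 33.3766
d((-4, -6), (-30, 4)) = 27.8568
d((-4, -6), (21, -16)) = 26.9258
d((-4, -6), (12, 13)) = 24.8395
d((-4, -6), (24, -30)) = 36.8782
d((-4, -6), (12, 29)) = 38.4838
d((-4, -6), (-8, -3)) = 5.0 <-- minimum
d((-4, -6), (9, 17)) = 26.4197
d((-4, -6), (-19, 20)) = 30.0167
d((1, 27), (-30, 4)) = 38.6005
d((1, 27), (21, -16)) = 47.4236
d((1, 27), (12, 13)) = 17.8045
d((1, 27), (24, -30)) = 61.4654
d((1, 27), (12, 29)) = 11.1803
d((1, 27), (-8, -3)) = 31.3209
d((1, 27), (9, 17)) = 12.8062
d((1, 27), (-19, 20)) = 21.1896
d((-30, 4), (21, -16)) = 54.7814
d((-30, 4), (12, 13)) = 42.9535
d((-30, 4), (24, -30)) = 63.8122
d((-30, 4), (12, 29)) = 48.8774
d((-30, 4), (-8, -3)) = 23.0868
d((-30, 4), (9, 17)) = 41.1096
d((-30, 4), (-19, 20)) = 19.4165
d((21, -16), (12, 13)) = 30.3645
d((21, -16), (24, -30)) = 14.3178
d((21, -16), (12, 29)) = 45.8912
d((21, -16), (-8, -3)) = 31.7805
d((21, -16), (9, 17)) = 35.1141
d((21, -16), (-19, 20)) = 53.8145
d((12, 13), (24, -30)) = 44.643
d((12, 13), (12, 29)) = 16.0
d((12, 13), (-8, -3)) = 25.6125
d((12, 13), (9, 17)) = 5.0 <-- minimum
d((12, 13), (-19, 20)) = 31.7805
d((24, -30), (12, 29)) = 60.208
d((24, -30), (-8, -3)) = 41.8688
d((24, -30), (9, 17)) = 49.3356
d((24, -30), (-19, 20)) = 65.9469
d((12, 29), (-8, -3)) = 37.7359
d((12, 29), (9, 17)) = 12.3693
d((12, 29), (-19, 20)) = 32.28
d((-8, -3), (9, 17)) = 26.2488
d((-8, -3), (-19, 20)) = 25.4951
d((9, 17), (-19, 20)) = 28.1603

Minimum distance: 5.0 (tie among 2 pairs: (-4, -6) and (-8, -3); (12, 13) and (9, 17))

The minimum Euclidean distance is 5.0. There is a tie: 2 pairs achieve this minimum — (-4, -6) and (-8, -3); (12, 13) and (9, 17). Any of these is a valid closest pair. For 10 points, brute-force pairwise comparison is shown above. For large n, the divide-and-conquer algorithm (sort by x, recurse on halves, check the dividing strip) achieves O(n log n).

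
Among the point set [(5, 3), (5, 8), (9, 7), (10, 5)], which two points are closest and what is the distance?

Computing all pairwise distances among 4 points:

d((5, 3), (5, 8)) = 5.0
d((5, 3), (9, 7)) = 5.6569
d((5, 3), (10, 5)) = 5.3852
d((5, 8), (9, 7)) = 4.1231
d((5, 8), (10, 5)) = 5.831
d((9, 7), (10, 5)) = 2.2361 <-- minimum

Closest pair: (9, 7) and (10, 5) with distance 2.2361

The closest pair is (9, 7) and (10, 5) with Euclidean distance 2.2361. For 4 points, brute-force pairwise comparison is shown above. For large n, the divide-and-conquer algorithm (sort by x, recurse on halves, check the dividing strip) achieves O(n log n).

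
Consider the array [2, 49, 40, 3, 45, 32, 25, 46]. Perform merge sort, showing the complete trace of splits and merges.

Merge sort trace:

Split: [2, 49, 40, 3, 45, 32, 25, 46] -> [2, 49, 40, 3] and [45, 32, 25, 46]
  Split: [2, 49, 40, 3] -> [2, 49] and [40, 3]
    Split: [2, 49] -> [2] and [49]
    Merge: [2] + [49] -> [2, 49]
    Split: [40, 3] -> [40] and [3]
    Merge: [40] + [3] -> [3, 40]
  Merge: [2, 49] + [3, 40] -> [2, 3, 40, 49]
  Split: [45, 32, 25, 46] -> [45, 32] and [25, 46]
    Split: [45, 32] -> [45] and [32]
    Merge: [45] + [32] -> [32, 45]
    Split: [25, 46] -> [25] and [46]
    Merge: [25] + [46] -> [25, 46]
  Merge: [32, 45] + [25, 46] -> [25, 32, 45, 46]
Merge: [2, 3, 40, 49] + [25, 32, 45, 46] -> [2, 3, 25, 32, 40, 45, 46, 49]

Final sorted array: [2, 3, 25, 32, 40, 45, 46, 49]

The merge sort proceeds by recursively splitting the array and merging sorted halves.
After all merges, the sorted array is [2, 3, 25, 32, 40, 45, 46, 49].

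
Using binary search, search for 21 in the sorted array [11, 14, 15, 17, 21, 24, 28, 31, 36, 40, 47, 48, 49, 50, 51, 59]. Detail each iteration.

Binary search for 21 in [11, 14, 15, 17, 21, 24, 28, 31, 36, 40, 47, 48, 49, 50, 51, 59]:

lo=0, hi=15, mid=7, arr[mid]=31 -> 31 > 21, search left half
lo=0, hi=6, mid=3, arr[mid]=17 -> 17 < 21, search right half
lo=4, hi=6, mid=5, arr[mid]=24 -> 24 > 21, search left half
lo=4, hi=4, mid=4, arr[mid]=21 -> Found target at index 4!

Binary search finds 21 at index 4 after 4 comparisons. The search repeatedly halves the search space by comparing with the middle element.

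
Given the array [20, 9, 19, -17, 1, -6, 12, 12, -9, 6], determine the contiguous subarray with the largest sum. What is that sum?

Using Kadane's algorithm on [20, 9, 19, -17, 1, -6, 12, 12, -9, 6]:

Scanning through the array:
Position 1 (value 9): max_ending_here = 29, max_so_far = 29
Position 2 (value 19): max_ending_here = 48, max_so_far = 48
Position 3 (value -17): max_ending_here = 31, max_so_far = 48
Position 4 (value 1): max_ending_here = 32, max_so_far = 48
Position 5 (value -6): max_ending_here = 26, max_so_far = 48
Position 6 (value 12): max_ending_here = 38, max_so_far = 48
Position 7 (value 12): max_ending_here = 50, max_so_far = 50
Position 8 (value -9): max_ending_here = 41, max_so_far = 50
Position 9 (value 6): max_ending_here = 47, max_so_far = 50

Maximum subarray: [20, 9, 19, -17, 1, -6, 12, 12]
Maximum sum: 50

The maximum subarray is [20, 9, 19, -17, 1, -6, 12, 12] with sum 50. This subarray runs from index 0 to index 7.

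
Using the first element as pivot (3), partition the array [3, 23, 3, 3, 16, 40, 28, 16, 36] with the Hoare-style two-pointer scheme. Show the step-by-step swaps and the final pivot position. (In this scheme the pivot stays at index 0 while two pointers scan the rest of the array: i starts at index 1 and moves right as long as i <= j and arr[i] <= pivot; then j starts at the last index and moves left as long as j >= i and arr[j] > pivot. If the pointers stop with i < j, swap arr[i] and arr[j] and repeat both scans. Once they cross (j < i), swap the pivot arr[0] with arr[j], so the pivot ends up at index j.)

Hoare-style two-pointer partition with pivot = 3:

Initial array: [3, 23, 3, 3, 16, 40, 28, 16, 36]

Pointers start at i = 1, j = 8.
i stops at index 1 (arr[1]=23 > 3), j stops at index 3 (arr[3]=3 <= 3): swap arr[1] and arr[3], array becomes [3, 3, 3, 23, 16, 40, 28, 16, 36]
i ends at 3, j ends at 2: the pointers have crossed (j < i), so scanning stops.

Swap pivot arr[0] with arr[2] to place pivot at position 2: [3, 3, 3, 23, 16, 40, 28, 16, 36]
Pivot position: 2

After partitioning with pivot 3, the array becomes [3, 3, 3, 23, 16, 40, 28, 16, 36]. The pivot is placed at index 2. All elements to the left of the pivot are <= 3, and all elements to the right are > 3.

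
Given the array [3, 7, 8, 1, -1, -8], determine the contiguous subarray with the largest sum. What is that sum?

Using Kadane's algorithm on [3, 7, 8, 1, -1, -8]:

Scanning through the array:
Position 1 (value 7): max_ending_here = 10, max_so_far = 10
Position 2 (value 8): max_ending_here = 18, max_so_far = 18
Position 3 (value 1): max_ending_here = 19, max_so_far = 19
Position 4 (value -1): max_ending_here = 18, max_so_far = 19
Position 5 (value -8): max_ending_here = 10, max_so_far = 19

Maximum subarray: [3, 7, 8, 1]
Maximum sum: 19

The maximum subarray is [3, 7, 8, 1] with sum 19. This subarray runs from index 0 to index 3.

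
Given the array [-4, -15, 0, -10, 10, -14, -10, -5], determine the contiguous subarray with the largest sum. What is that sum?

Using Kadane's algorithm on [-4, -15, 0, -10, 10, -14, -10, -5]:

Scanning through the array:
Position 1 (value -15): max_ending_here = -15, max_so_far = -4
Position 2 (value 0): max_ending_here = 0, max_so_far = 0
Position 3 (value -10): max_ending_here = -10, max_so_far = 0
Position 4 (value 10): max_ending_here = 10, max_so_far = 10
Position 5 (value -14): max_ending_here = -4, max_so_far = 10
Position 6 (value -10): max_ending_here = -10, max_so_far = 10
Position 7 (value -5): max_ending_here = -5, max_so_far = 10

Maximum subarray: [10]
Maximum sum: 10

The maximum subarray is [10] with sum 10. This subarray runs from index 4 to index 4.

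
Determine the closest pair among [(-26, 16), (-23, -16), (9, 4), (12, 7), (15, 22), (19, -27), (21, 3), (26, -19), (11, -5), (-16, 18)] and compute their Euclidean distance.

Computing all pairwise distances among 10 points:

d((-26, 16), (-23, -16)) = 32.1403
d((-26, 16), (9, 4)) = 37.0
d((-26, 16), (12, 7)) = 39.0512
d((-26, 16), (15, 22)) = 41.4367
d((-26, 16), (19, -27)) = 62.2415
d((-26, 16), (21, 3)) = 48.7647
d((-26, 16), (26, -19)) = 62.6817
d((-26, 16), (11, -5)) = 42.5441
d((-26, 16), (-16, 18)) = 10.198
d((-23, -16), (9, 4)) = 37.7359
d((-23, -16), (12, 7)) = 41.8808
d((-23, -16), (15, 22)) = 53.7401
d((-23, -16), (19, -27)) = 43.4166
d((-23, -16), (21, 3)) = 47.927
d((-23, -16), (26, -19)) = 49.0918
d((-23, -16), (11, -5)) = 35.7351
d((-23, -16), (-16, 18)) = 34.7131
d((9, 4), (12, 7)) = 4.2426 <-- minimum
d((9, 4), (15, 22)) = 18.9737
d((9, 4), (19, -27)) = 32.573
d((9, 4), (21, 3)) = 12.0416
d((9, 4), (26, -19)) = 28.6007
d((9, 4), (11, -5)) = 9.2195
d((9, 4), (-16, 18)) = 28.6531
d((12, 7), (15, 22)) = 15.2971
d((12, 7), (19, -27)) = 34.7131
d((12, 7), (21, 3)) = 9.8489
d((12, 7), (26, -19)) = 29.5296
d((12, 7), (11, -5)) = 12.0416
d((12, 7), (-16, 18)) = 30.0832
d((15, 22), (19, -27)) = 49.163
d((15, 22), (21, 3)) = 19.9249
d((15, 22), (26, -19)) = 42.45
d((15, 22), (11, -5)) = 27.2947
d((15, 22), (-16, 18)) = 31.257
d((19, -27), (21, 3)) = 30.0666
d((19, -27), (26, -19)) = 10.6301
d((19, -27), (11, -5)) = 23.4094
d((19, -27), (-16, 18)) = 57.0088
d((21, 3), (26, -19)) = 22.561
d((21, 3), (11, -5)) = 12.8062
d((21, 3), (-16, 18)) = 39.9249
d((26, -19), (11, -5)) = 20.5183
d((26, -19), (-16, 18)) = 55.9732
d((11, -5), (-16, 18)) = 35.4683

Closest pair: (9, 4) and (12, 7) with distance 4.2426

The closest pair is (9, 4) and (12, 7) with Euclidean distance 4.2426. For 10 points, brute-force pairwise comparison is shown above. For large n, the divide-and-conquer algorithm (sort by x, recurse on halves, check the dividing strip) achieves O(n log n).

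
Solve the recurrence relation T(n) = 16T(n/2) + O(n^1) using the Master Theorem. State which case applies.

Master Theorem for T(n) = 16T(n/2) + O(n^1):

a = 16, b = 2, c = 1
log_b(a) = log_2(16) = 4.0000

Case 1: c = 1 < log_2(16) = 4.0000
T(n) = O(n^(log_2 16)) = O(n^4)

For T(n) = 16T(n/2) + O(n^1): log_2(16) = 4.0000. This is Case 1 of the Master Theorem (c < log_b(a), work dominated by leaves), giving O(n^4).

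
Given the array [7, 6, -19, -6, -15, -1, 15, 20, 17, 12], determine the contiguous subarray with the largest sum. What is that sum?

Using Kadane's algorithm on [7, 6, -19, -6, -15, -1, 15, 20, 17, 12]:

Scanning through the array:
Position 1 (value 6): max_ending_here = 13, max_so_far = 13
Position 2 (value -19): max_ending_here = -6, max_so_far = 13
Position 3 (value -6): max_ending_here = -6, max_so_far = 13
Position 4 (value -15): max_ending_here = -15, max_so_far = 13
Position 5 (value -1): max_ending_here = -1, max_so_far = 13
Position 6 (value 15): max_ending_here = 15, max_so_far = 15
Position 7 (value 20): max_ending_here = 35, max_so_far = 35
Position 8 (value 17): max_ending_here = 52, max_so_far = 52
Position 9 (value 12): max_ending_here = 64, max_so_far = 64

Maximum subarray: [15, 20, 17, 12]
Maximum sum: 64

The maximum subarray is [15, 20, 17, 12] with sum 64. This subarray runs from index 6 to index 9.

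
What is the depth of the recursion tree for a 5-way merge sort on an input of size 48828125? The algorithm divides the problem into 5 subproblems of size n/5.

For divide and conquer with division factor 5:

Problem sizes at each level:
Level 0: 48828125
Level 1: 9765625
Level 2: 1953125
Level 3: 390625
Level 4: 78125
Level 5: 15625
Level 6: 3125
Level 7: 625
Level 8: 125
Level 9: 25
Level 10: 5
Level 11: 1

The root is level 0 and the size-1 base case is level 11 (the tree spans levels 0 through 11, i.e. 12 levels counting the root), so the depth is the number of divisions: log_5(48828125) = 11

The recursion tree depth is log_5(48828125) = 11. At each level, the problem size is divided by 5, so it takes 11 divisions to reduce to a base case of size 1. The algorithm makes 5 recursive calls at each level.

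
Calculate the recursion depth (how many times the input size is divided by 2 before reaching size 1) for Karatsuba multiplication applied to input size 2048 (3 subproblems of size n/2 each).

For divide and conquer with division factor 2:

Problem sizes at each level:
Level 0: 2048
Level 1: 1024
Level 2: 512
Level 3: 256
Level 4: 128
Level 5: 64
Level 6: 32
Level 7: 16
Level 8: 8
Level 9: 4
Level 10: 2
Level 11: 1

The root is level 0 and the size-1 base case is level 11 (the tree spans levels 0 through 11, i.e. 12 levels counting the root), so the depth is the number of divisions: log_2(2048) = 11

The recursion tree depth is log_2(2048) = 11. At each level, the problem size is divided by 2, so it takes 11 divisions to reduce to a base case of size 1. The algorithm makes 3 recursive calls at each level.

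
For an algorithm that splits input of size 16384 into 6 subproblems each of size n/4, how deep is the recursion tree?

For divide and conquer with division factor 4:

Problem sizes at each level:
Level 0: 16384
Level 1: 4096
Level 2: 1024
Level 3: 256
Level 4: 64
Level 5: 16
Level 6: 4
Level 7: 1

The root is level 0 and the size-1 base case is level 7 (the tree spans levels 0 through 7, i.e. 8 levels counting the root), so the depth is the number of divisions: log_4(16384) = 7

The recursion tree depth is log_4(16384) = 7. At each level, the problem size is divided by 4, so it takes 7 divisions to reduce to a base case of size 1. The algorithm makes 6 recursive calls at each level.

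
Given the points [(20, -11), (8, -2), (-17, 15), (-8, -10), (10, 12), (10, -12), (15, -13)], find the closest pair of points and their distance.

Computing all pairwise distances among 7 points:

d((20, -11), (8, -2)) = 15.0
d((20, -11), (-17, 15)) = 45.2217
d((20, -11), (-8, -10)) = 28.0179
d((20, -11), (10, 12)) = 25.0799
d((20, -11), (10, -12)) = 10.0499
d((20, -11), (15, -13)) = 5.3852
d((8, -2), (-17, 15)) = 30.2324
d((8, -2), (-8, -10)) = 17.8885
d((8, -2), (10, 12)) = 14.1421
d((8, -2), (10, -12)) = 10.198
d((8, -2), (15, -13)) = 13.0384
d((-17, 15), (-8, -10)) = 26.5707
d((-17, 15), (10, 12)) = 27.1662
d((-17, 15), (10, -12)) = 38.1838
d((-17, 15), (15, -13)) = 42.5206
d((-8, -10), (10, 12)) = 28.4253
d((-8, -10), (10, -12)) = 18.1108
d((-8, -10), (15, -13)) = 23.1948
d((10, 12), (10, -12)) = 24.0
d((10, 12), (15, -13)) = 25.4951
d((10, -12), (15, -13)) = 5.099 <-- minimum

Closest pair: (10, -12) and (15, -13) with distance 5.099

The closest pair is (10, -12) and (15, -13) with Euclidean distance 5.099. For 7 points, brute-force pairwise comparison is shown above. For large n, the divide-and-conquer algorithm (sort by x, recurse on halves, check the dividing strip) achieves O(n log n).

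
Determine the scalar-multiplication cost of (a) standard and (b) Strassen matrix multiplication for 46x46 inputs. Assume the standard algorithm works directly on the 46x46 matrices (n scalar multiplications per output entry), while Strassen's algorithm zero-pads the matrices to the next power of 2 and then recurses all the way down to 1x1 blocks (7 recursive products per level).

Matrix multiplication for 46x46 matrices:

Strassen's algorithm requires power-of-2 dimensions. Pad 46x46 to 64x64 (next power of 2).

Standard algorithm: 46^3 = 97336 multiplications
Strassen's algorithm: 7^(log2(64)) = 7^6 = 117649 multiplications
Difference: 97336 - 117649 = -20313 (Strassen uses MORE here due to padding overhead — for small or just-over-power-of-2 n, padding can outweigh the per-level savings)

Standard: 97336 multiplications (46^3). Strassen: 117649 multiplications (7^6, after padding to 64x64). Strassen reduces 8 recursive multiplications to 7 at each level.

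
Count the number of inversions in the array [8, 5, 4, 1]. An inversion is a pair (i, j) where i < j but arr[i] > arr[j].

Finding inversions in [8, 5, 4, 1]:

(0, 1): arr[0]=8 > arr[1]=5
(0, 2): arr[0]=8 > arr[2]=4
(0, 3): arr[0]=8 > arr[3]=1
(1, 2): arr[1]=5 > arr[2]=4
(1, 3): arr[1]=5 > arr[3]=1
(2, 3): arr[2]=4 > arr[3]=1

Total inversions: 6

The array has 6 inversion(s): (0,1), (0,2), (0,3), (1,2), (1,3), (2,3). Each pair (i,j) satisfies i < j and arr[i] > arr[j].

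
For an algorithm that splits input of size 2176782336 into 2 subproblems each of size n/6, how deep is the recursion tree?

For divide and conquer with division factor 6:

Problem sizes at each level:
Level 0: 2176782336
Level 1: 362797056
Level 2: 60466176
Level 3: 10077696
Level 4: 1679616
Level 5: 279936
Level 6: 46656
Level 7: 7776
Level 8: 1296
Level 9: 216
Level 10: 36
Level 11: 6
Level 12: 1

The root is level 0 and the size-1 base case is level 12 (the tree spans levels 0 through 12, i.e. 13 levels counting the root), so the depth is the number of divisions: log_6(2176782336) = 12

The recursion tree depth is log_6(2176782336) = 12. At each level, the problem size is divided by 6, so it takes 12 divisions to reduce to a base case of size 1. The algorithm makes 2 recursive calls at each level.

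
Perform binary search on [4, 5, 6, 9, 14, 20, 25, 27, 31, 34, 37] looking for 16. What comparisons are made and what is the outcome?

Binary search for 16 in [4, 5, 6, 9, 14, 20, 25, 27, 31, 34, 37]:

lo=0, hi=10, mid=5, arr[mid]=20 -> 20 > 16, search left half
lo=0, hi=4, mid=2, arr[mid]=6 -> 6 < 16, search right half
lo=3, hi=4, mid=3, arr[mid]=9 -> 9 < 16, search right half
lo=4, hi=4, mid=4, arr[mid]=14 -> 14 < 16, search right half
lo=5 > hi=4, target 16 not found

Binary search determines that 16 is not in the array after 4 comparisons. The search space was exhausted without finding the target.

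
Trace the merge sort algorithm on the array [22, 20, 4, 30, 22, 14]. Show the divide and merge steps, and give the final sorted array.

Merge sort trace:

Split: [22, 20, 4, 30, 22, 14] -> [22, 20, 4] and [30, 22, 14]
  Split: [22, 20, 4] -> [22] and [20, 4]
    Split: [20, 4] -> [20] and [4]
    Merge: [20] + [4] -> [4, 20]
  Merge: [22] + [4, 20] -> [4, 20, 22]
  Split: [30, 22, 14] -> [30] and [22, 14]
    Split: [22, 14] -> [22] and [14]
    Merge: [22] + [14] -> [14, 22]
  Merge: [30] + [14, 22] -> [14, 22, 30]
Merge: [4, 20, 22] + [14, 22, 30] -> [4, 14, 20, 22, 22, 30]

Final sorted array: [4, 14, 20, 22, 22, 30]

The merge sort proceeds by recursively splitting the array and merging sorted halves.
After all merges, the sorted array is [4, 14, 20, 22, 22, 30].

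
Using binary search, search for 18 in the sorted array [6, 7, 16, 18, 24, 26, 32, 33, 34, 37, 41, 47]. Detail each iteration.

Binary search for 18 in [6, 7, 16, 18, 24, 26, 32, 33, 34, 37, 41, 47]:

lo=0, hi=11, mid=5, arr[mid]=26 -> 26 > 18, search left half
lo=0, hi=4, mid=2, arr[mid]=16 -> 16 < 18, search right half
lo=3, hi=4, mid=3, arr[mid]=18 -> Found target at index 3!

Binary search finds 18 at index 3 after 3 comparisons. The search repeatedly halves the search space by comparing with the middle element.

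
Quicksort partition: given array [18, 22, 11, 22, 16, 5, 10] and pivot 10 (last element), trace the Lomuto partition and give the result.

Lomuto partition with pivot = 10:

Initial array: [18, 22, 11, 22, 16, 5, 10]

arr[0]=18 > 10: no swap
arr[1]=22 > 10: no swap
arr[2]=11 > 10: no swap
arr[3]=22 > 10: no swap
arr[4]=16 > 10: no swap
arr[5]=5 <= 10: swap with position 0, array becomes [5, 22, 11, 22, 16, 18, 10]

Place pivot at position 1: [5, 10, 11, 22, 16, 18, 22]
Pivot position: 1

After partitioning with pivot 10, the array becomes [5, 10, 11, 22, 16, 18, 22]. The pivot is placed at index 1. All elements to the left of the pivot are <= 10, and all elements to the right are > 10.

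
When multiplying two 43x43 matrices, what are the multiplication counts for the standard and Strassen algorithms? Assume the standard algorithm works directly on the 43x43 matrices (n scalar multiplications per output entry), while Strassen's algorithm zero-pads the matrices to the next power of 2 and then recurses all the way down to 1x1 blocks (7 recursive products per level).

Matrix multiplication for 43x43 matrices:

Strassen's algorithm requires power-of-2 dimensions. Pad 43x43 to 64x64 (next power of 2).

Standard algorithm: 43^3 = 79507 multiplications
Strassen's algorithm: 7^(log2(64)) = 7^6 = 117649 multiplications
Difference: 79507 - 117649 = -38142 (Strassen uses MORE here due to padding overhead — for small or just-over-power-of-2 n, padding can outweigh the per-level savings)

Standard: 79507 multiplications (43^3). Strassen: 117649 multiplications (7^6, after padding to 64x64). Strassen reduces 8 recursive multiplications to 7 at each level.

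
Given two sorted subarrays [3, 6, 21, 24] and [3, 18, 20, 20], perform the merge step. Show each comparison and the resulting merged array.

Merging process:

Compare 3 vs 3: take 3 from left. Merged: [3]
Compare 6 vs 3: take 3 from right. Merged: [3, 3]
Compare 6 vs 18: take 6 from left. Merged: [3, 3, 6]
Compare 21 vs 18: take 18 from right. Merged: [3, 3, 6, 18]
Compare 21 vs 20: take 20 from right. Merged: [3, 3, 6, 18, 20]
Compare 21 vs 20: take 20 from right. Merged: [3, 3, 6, 18, 20, 20]
Append remaining from left: [21, 24]. Merged: [3, 3, 6, 18, 20, 20, 21, 24]

Final merged array: [3, 3, 6, 18, 20, 20, 21, 24]
Total comparisons: 6

The merged array is [3, 3, 6, 18, 20, 20, 21, 24], requiring 6 comparisons. The merge step runs in O(n) time where n is the total number of elements.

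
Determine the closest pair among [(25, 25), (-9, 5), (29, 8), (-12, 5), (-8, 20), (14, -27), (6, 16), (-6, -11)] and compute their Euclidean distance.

Computing all pairwise distances among 8 points:

d((25, 25), (-9, 5)) = 39.4462
d((25, 25), (29, 8)) = 17.4642
d((25, 25), (-12, 5)) = 42.0595
d((25, 25), (-8, 20)) = 33.3766
d((25, 25), (14, -27)) = 53.1507
d((25, 25), (6, 16)) = 21.0238
d((25, 25), (-6, -11)) = 47.5079
d((-9, 5), (29, 8)) = 38.1182
d((-9, 5), (-12, 5)) = 3.0 <-- minimum
d((-9, 5), (-8, 20)) = 15.0333
d((-9, 5), (14, -27)) = 39.4081
d((-9, 5), (6, 16)) = 18.6011
d((-9, 5), (-6, -11)) = 16.2788
d((29, 8), (-12, 5)) = 41.1096
d((29, 8), (-8, 20)) = 38.8973
d((29, 8), (14, -27)) = 38.0789
d((29, 8), (6, 16)) = 24.3516
d((29, 8), (-6, -11)) = 39.8246
d((-12, 5), (-8, 20)) = 15.5242
d((-12, 5), (14, -27)) = 41.2311
d((-12, 5), (6, 16)) = 21.095
d((-12, 5), (-6, -11)) = 17.088
d((-8, 20), (14, -27)) = 51.8941
d((-8, 20), (6, 16)) = 14.5602
d((-8, 20), (-6, -11)) = 31.0644
d((14, -27), (6, 16)) = 43.7379
d((14, -27), (-6, -11)) = 25.6125
d((6, 16), (-6, -11)) = 29.5466

Closest pair: (-9, 5) and (-12, 5) with distance 3.0

The closest pair is (-9, 5) and (-12, 5) with Euclidean distance 3.0. For 8 points, brute-force pairwise comparison is shown above. For large n, the divide-and-conquer algorithm (sort by x, recurse on halves, check the dividing strip) achieves O(n log n).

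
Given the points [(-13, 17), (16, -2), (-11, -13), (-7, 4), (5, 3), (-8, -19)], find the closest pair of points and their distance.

Computing all pairwise distances among 6 points:

d((-13, 17), (16, -2)) = 34.6699
d((-13, 17), (-11, -13)) = 30.0666
d((-13, 17), (-7, 4)) = 14.3178
d((-13, 17), (5, 3)) = 22.8035
d((-13, 17), (-8, -19)) = 36.3456
d((16, -2), (-11, -13)) = 29.1548
d((16, -2), (-7, 4)) = 23.7697
d((16, -2), (5, 3)) = 12.083
d((16, -2), (-8, -19)) = 29.4109
d((-11, -13), (-7, 4)) = 17.4642
d((-11, -13), (5, 3)) = 22.6274
d((-11, -13), (-8, -19)) = 6.7082 <-- minimum
d((-7, 4), (5, 3)) = 12.0416
d((-7, 4), (-8, -19)) = 23.0217
d((5, 3), (-8, -19)) = 25.5539

Closest pair: (-11, -13) and (-8, -19) with distance 6.7082

The closest pair is (-11, -13) and (-8, -19) with Euclidean distance 6.7082. For 6 points, brute-force pairwise comparison is shown above. For large n, the divide-and-conquer algorithm (sort by x, recurse on halves, check the dividing strip) achieves O(n log n).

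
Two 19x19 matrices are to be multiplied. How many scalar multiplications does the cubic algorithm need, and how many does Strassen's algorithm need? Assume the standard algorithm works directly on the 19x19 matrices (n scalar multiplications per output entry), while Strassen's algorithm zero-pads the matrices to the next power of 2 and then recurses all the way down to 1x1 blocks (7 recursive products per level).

Matrix multiplication for 19x19 matrices:

Strassen's algorithm requires power-of-2 dimensions. Pad 19x19 to 32x32 (next power of 2).

Standard algorithm: 19^3 = 6859 multiplications
Strassen's algorithm: 7^(log2(32)) = 7^5 = 16807 multiplications
Difference: 6859 - 16807 = -9948 (Strassen uses MORE here due to padding overhead — for small or just-over-power-of-2 n, padding can outweigh the per-level savings)

Standard: 6859 multiplications (19^3). Strassen: 16807 multiplications (7^5, after padding to 32x32). Strassen reduces 8 recursive multiplications to 7 at each level.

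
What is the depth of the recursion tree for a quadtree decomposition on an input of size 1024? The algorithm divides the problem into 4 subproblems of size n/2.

For divide and conquer with division factor 2:

Problem sizes at each level:
Level 0: 1024
Level 1: 512
Level 2: 256
Level 3: 128
Level 4: 64
Level 5: 32
Level 6: 16
Level 7: 8
Level 8: 4
Level 9: 2
Level 10: 1

The root is level 0 and the size-1 base case is level 10 (the tree spans levels 0 through 10, i.e. 11 levels counting the root), so the depth is the number of divisions: log_2(1024) = 10

The recursion tree depth is log_2(1024) = 10. At each level, the problem size is divided by 2, so it takes 10 divisions to reduce to a base case of size 1. The algorithm makes 4 recursive calls at each level.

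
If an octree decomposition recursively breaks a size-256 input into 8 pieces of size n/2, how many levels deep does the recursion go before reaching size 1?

For divide and conquer with division factor 2:

Problem sizes at each level:
Level 0: 256
Level 1: 128
Level 2: 64
Level 3: 32
Level 4: 16
Level 5: 8
Level 6: 4
Level 7: 2
Level 8: 1

The root is level 0 and the size-1 base case is level 8 (the tree spans levels 0 through 8, i.e. 9 levels counting the root), so the depth is the number of divisions: log_2(256) = 8

The recursion tree depth is log_2(256) = 8. At each level, the problem size is divided by 2, so it takes 8 divisions to reduce to a base case of size 1. The algorithm makes 8 recursive calls at each level.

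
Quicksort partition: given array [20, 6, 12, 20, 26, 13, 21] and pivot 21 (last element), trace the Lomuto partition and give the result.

Lomuto partition with pivot = 21:

Initial array: [20, 6, 12, 20, 26, 13, 21]

arr[0]=20 <= 21: swap with position 0, array becomes [20, 6, 12, 20, 26, 13, 21]
arr[1]=6 <= 21: swap with position 1, array becomes [20, 6, 12, 20, 26, 13, 21]
arr[2]=12 <= 21: swap with position 2, array becomes [20, 6, 12, 20, 26, 13, 21]
arr[3]=20 <= 21: swap with position 3, array becomes [20, 6, 12, 20, 26, 13, 21]
arr[4]=26 > 21: no swap
arr[5]=13 <= 21: swap with position 4, array becomes [20, 6, 12, 20, 13, 26, 21]

Place pivot at position 5: [20, 6, 12, 20, 13, 21, 26]
Pivot position: 5

After partitioning with pivot 21, the array becomes [20, 6, 12, 20, 13, 21, 26]. The pivot is placed at index 5. All elements to the left of the pivot are <= 21, and all elements to the right are > 21.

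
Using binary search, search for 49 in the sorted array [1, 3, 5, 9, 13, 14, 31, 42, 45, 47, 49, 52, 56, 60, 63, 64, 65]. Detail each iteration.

Binary search for 49 in [1, 3, 5, 9, 13, 14, 31, 42, 45, 47, 49, 52, 56, 60, 63, 64, 65]:

lo=0, hi=16, mid=8, arr[mid]=45 -> 45 < 49, search right half
lo=9, hi=16, mid=12, arr[mid]=56 -> 56 > 49, search left half
lo=9, hi=11, mid=10, arr[mid]=49 -> Found target at index 10!

Binary search finds 49 at index 10 after 3 comparisons. The search repeatedly halves the search space by comparing with the middle element.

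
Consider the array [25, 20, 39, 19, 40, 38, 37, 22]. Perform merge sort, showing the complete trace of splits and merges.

Merge sort trace:

Split: [25, 20, 39, 19, 40, 38, 37, 22] -> [25, 20, 39, 19] and [40, 38, 37, 22]
  Split: [25, 20, 39, 19] -> [25, 20] and [39, 19]
    Split: [25, 20] -> [25] and [20]
    Merge: [25] + [20] -> [20, 25]
    Split: [39, 19] -> [39] and [19]
    Merge: [39] + [19] -> [19, 39]
  Merge: [20, 25] + [19, 39] -> [19, 20, 25, 39]
  Split: [40, 38, 37, 22] -> [40, 38] and [37, 22]
    Split: [40, 38] -> [40] and [38]
    Merge: [40] + [38] -> [38, 40]
    Split: [37, 22] -> [37] and [22]
    Merge: [37] + [22] -> [22, 37]
  Merge: [38, 40] + [22, 37] -> [22, 37, 38, 40]
Merge: [19, 20, 25, 39] + [22, 37, 38, 40] -> [19, 20, 22, 25, 37, 38, 39, 40]

Final sorted array: [19, 20, 22, 25, 37, 38, 39, 40]

The merge sort proceeds by recursively splitting the array and merging sorted halves.
After all merges, the sorted array is [19, 20, 22, 25, 37, 38, 39, 40].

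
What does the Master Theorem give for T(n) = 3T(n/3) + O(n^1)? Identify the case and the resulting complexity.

Master Theorem for T(n) = 3T(n/3) + O(n^1):

a = 3, b = 3, c = 1
log_b(a) = log_3(3) = 1.0000

Case 2: c = 1 = log_3(3) = 1.0000
T(n) = O(n^1 log n) = O(n log n)

For T(n) = 3T(n/3) + O(n^1): log_3(3) = 1.0000. This is Case 2 of the Master Theorem (c = log_b(a), equal work at all levels), giving O(n log n).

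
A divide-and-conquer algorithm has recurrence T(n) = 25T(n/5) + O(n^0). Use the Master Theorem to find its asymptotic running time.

Master Theorem for T(n) = 25T(n/5) + O(n^0):

a = 25, b = 5, c = 0
log_b(a) = log_5(25) = 2.0000

Case 1: c = 0 < log_5(25) = 2.0000
T(n) = O(n^(log_5 25)) = O(n^2)

For T(n) = 25T(n/5) + O(n^0): log_5(25) = 2.0000. This is Case 1 of the Master Theorem (c < log_b(a), work dominated by leaves), giving O(n^2).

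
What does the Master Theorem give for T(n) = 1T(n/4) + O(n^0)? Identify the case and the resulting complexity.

Master Theorem for T(n) = 1T(n/4) + O(n^0):

a = 1, b = 4, c = 0
log_b(a) = log_4(1) = 0.0000

Case 2: c = 0 = log_4(1) = 0.0000
T(n) = O(n^0 log n) = O(log n)

For T(n) = 1T(n/4) + O(n^0): log_4(1) = 0.0000. This is Case 2 of the Master Theorem (c = log_b(a), equal work at all levels), giving O(log n).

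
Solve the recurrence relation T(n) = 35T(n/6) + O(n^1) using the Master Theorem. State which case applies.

Master Theorem for T(n) = 35T(n/6) + O(n^1):

a = 35, b = 6, c = 1
log_b(a) = log_6(35) = 1.9843

Case 1: c = 1 < log_6(35) = 1.9843
T(n) = O(n^(log_6 35))

For T(n) = 35T(n/6) + O(n^1): log_6(35) = 1.9843. This is Case 1 of the Master Theorem (c < log_b(a), work dominated by leaves), giving O(n^(log_6 35)).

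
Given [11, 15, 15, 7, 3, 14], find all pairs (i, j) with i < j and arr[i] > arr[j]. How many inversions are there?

Finding inversions in [11, 15, 15, 7, 3, 14]:

(0, 3): arr[0]=11 > arr[3]=7
(0, 4): arr[0]=11 > arr[4]=3
(1, 3): arr[1]=15 > arr[3]=7
(1, 4): arr[1]=15 > arr[4]=3
(1, 5): arr[1]=15 > arr[5]=14
(2, 3): arr[2]=15 > arr[3]=7
(2, 4): arr[2]=15 > arr[4]=3
(2, 5): arr[2]=15 > arr[5]=14
(3, 4): arr[3]=7 > arr[4]=3

Total inversions: 9

The array has 9 inversion(s): (0,3), (0,4), (1,3), (1,4), (1,5), (2,3), (2,4), (2,5), (3,4). Each pair (i,j) satisfies i < j and arr[i] > arr[j].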